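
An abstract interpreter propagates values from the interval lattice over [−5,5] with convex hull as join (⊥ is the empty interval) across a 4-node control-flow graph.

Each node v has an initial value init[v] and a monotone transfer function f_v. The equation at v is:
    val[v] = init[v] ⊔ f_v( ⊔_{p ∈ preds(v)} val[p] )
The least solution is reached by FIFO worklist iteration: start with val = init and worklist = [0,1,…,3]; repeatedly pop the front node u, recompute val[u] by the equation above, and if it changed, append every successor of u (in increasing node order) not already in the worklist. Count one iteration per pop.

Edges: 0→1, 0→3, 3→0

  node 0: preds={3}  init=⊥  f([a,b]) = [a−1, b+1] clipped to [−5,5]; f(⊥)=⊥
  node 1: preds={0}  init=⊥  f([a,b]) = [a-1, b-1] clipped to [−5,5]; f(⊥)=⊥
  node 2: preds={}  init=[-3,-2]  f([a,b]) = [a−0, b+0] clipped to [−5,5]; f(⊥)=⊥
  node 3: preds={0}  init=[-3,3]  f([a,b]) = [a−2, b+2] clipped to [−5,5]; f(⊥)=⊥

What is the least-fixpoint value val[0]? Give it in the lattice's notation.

Worklist (7 pops):
  #1 pop 0: in=[-3,3] → [-4,4] (was ⊥); enqueue []
  #2 pop 1: in=[-4,4] → [-5,3] (was ⊥); enqueue []
  #3 pop 2: in=⊥ → [-3,-2] (no change)
  #4 pop 3: in=[-4,4] → [-5,5] (was [-3,3]); enqueue [0]
  #5 pop 0: in=[-5,5] → [-5,5] (was [-4,4]); enqueue [1,3]
  #6 pop 1: in=[-5,5] → [-5,4] (was [-5,3]); enqueue []
  #7 pop 3: in=[-5,5] → [-5,5] (no change)

Fixpoint:
  val[0] = [-5,5]
  val[1] = [-5,4]
  val[2] = [-3,-2]
  val[3] = [-5,5]

[-5,5]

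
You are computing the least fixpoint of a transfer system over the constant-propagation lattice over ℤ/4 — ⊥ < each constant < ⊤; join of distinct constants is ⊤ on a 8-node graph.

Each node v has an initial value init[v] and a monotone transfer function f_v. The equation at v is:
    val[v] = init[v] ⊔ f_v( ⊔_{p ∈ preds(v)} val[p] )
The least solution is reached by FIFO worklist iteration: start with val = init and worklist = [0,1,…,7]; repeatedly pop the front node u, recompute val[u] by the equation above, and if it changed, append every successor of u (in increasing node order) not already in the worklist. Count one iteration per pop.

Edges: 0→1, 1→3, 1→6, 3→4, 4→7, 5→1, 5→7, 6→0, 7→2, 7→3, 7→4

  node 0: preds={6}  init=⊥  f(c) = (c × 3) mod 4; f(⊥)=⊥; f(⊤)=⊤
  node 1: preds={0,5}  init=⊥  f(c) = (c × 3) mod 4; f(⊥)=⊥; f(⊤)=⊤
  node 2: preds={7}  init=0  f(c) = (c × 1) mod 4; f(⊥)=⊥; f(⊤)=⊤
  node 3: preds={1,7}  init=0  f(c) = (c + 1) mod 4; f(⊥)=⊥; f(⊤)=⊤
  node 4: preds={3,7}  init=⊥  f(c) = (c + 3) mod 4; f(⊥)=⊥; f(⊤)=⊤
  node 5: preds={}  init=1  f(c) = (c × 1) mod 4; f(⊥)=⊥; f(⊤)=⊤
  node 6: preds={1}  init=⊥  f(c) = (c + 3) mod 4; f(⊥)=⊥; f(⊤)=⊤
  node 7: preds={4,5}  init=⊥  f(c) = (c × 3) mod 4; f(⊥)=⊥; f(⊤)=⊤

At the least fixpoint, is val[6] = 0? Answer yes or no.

no

Trace (18 dequeues):
  [1] u=0 | in ⊥ | out ⊥ | ==
  [2] u=1 | in 1 | out 3 | prev ⊥ | push {}
  [3] u=2 | in ⊥ | out 0 | ==
  [4] u=3 | in 3 | out 0 | ==
  [5] u=4 | in 0 | out 3 | prev ⊥ | push {}
  [6] u=5 | in ⊥ | out 1 | ==
  [7] u=6 | in 3 | out 2 | prev ⊥ | push {0}
  [8] u=7 | in ⊤ | out ⊤ | prev ⊥ | push {2,3,4}
  [9] u=0 | in 2 | out 2 | prev ⊥ | push {1}
  [10] u=2 | in ⊤ | out ⊤ | prev 0 | push {}
  [11] u=3 | in ⊤ | out ⊤ | prev 0 | push {}
  [12] u=4 | in ⊤ | out ⊤ | prev 3 | push {7}
  [13] u=1 | in ⊤ | out ⊤ | prev 3 | push {3,6}
  [14] u=7 | in ⊤ | out ⊤ | ==
  [15] u=3 | in ⊤ | out ⊤ | ==
  [16] u=6 | in ⊤ | out ⊤ | prev 2 | push {0}
  [17] u=0 | in ⊤ | out ⊤ | prev 2 | push {1}
  [18] u=1 | in ⊤ | out ⊤ | ==

Converged values:
  [0] ⊤
  [1] ⊤
  [2] ⊤
  [3] ⊤
  [4] ⊤
  [5] 1
  [6] ⊤
  [7] ⊤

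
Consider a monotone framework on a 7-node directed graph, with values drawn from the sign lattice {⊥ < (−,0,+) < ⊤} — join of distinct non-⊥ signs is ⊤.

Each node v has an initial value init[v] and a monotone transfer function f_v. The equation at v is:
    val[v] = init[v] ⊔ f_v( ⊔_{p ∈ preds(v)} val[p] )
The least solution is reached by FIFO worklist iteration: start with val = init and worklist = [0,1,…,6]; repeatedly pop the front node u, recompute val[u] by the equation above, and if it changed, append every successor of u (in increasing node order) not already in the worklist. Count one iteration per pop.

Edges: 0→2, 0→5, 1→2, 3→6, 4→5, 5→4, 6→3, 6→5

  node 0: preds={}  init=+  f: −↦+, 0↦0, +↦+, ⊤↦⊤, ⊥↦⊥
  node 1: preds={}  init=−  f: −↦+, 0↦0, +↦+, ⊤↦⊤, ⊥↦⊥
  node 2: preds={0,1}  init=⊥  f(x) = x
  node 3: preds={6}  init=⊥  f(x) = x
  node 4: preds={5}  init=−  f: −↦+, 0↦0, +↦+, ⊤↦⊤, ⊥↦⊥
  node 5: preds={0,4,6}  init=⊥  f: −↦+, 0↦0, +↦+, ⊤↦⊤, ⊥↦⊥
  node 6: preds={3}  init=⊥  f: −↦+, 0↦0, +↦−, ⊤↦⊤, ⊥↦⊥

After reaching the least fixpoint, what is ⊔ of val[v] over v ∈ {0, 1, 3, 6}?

⊤

Iteration log — 9 steps:
  step 1. node 0  ⊔preds=⊥  new=+  stable
  step 2. node 1  ⊔preds=⊥  new=−  stable
  step 3. node 2  ⊔preds=⊤  new=⊤  old=⊥  +wl: 
  step 4. node 3  ⊔preds=⊥  new=⊥  stable
  step 5. node 4  ⊔preds=⊥  new=−  stable
  step 6. node 5  ⊔preds=⊤  new=⊤  old=⊥  +wl: 4
  step 7. node 6  ⊔preds=⊥  new=⊥  stable
  step 8. node 4  ⊔preds=⊤  new=⊤  old=−  +wl: 5
  step 9. node 5  ⊔preds=⊤  new=⊤  stable

Least fixpoint reached:
  node 0: +
  node 1: −
  node 2: ⊤
  node 3: ⊥
  node 4: ⊤
  node 5: ⊤
  node 6: ⊥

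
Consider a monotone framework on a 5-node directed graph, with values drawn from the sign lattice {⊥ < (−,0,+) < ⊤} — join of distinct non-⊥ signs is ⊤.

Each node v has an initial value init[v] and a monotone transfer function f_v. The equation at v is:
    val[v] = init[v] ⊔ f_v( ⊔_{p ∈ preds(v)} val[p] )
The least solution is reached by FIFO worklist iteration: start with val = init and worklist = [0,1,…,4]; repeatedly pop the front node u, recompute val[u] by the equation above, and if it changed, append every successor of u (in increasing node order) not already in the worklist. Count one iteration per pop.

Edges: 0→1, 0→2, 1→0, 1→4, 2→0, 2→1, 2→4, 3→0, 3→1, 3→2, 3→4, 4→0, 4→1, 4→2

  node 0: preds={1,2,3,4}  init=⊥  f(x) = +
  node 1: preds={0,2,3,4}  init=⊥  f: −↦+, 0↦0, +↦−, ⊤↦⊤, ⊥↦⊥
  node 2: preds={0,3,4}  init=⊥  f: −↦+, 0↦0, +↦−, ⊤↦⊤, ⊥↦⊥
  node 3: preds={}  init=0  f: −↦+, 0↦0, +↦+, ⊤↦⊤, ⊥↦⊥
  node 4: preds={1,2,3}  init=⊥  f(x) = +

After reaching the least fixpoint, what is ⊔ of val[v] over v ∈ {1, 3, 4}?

Trace (8 dequeues):
  [1] u=0 | in 0 | out + | prev ⊥ | push {}
  [2] u=1 | in ⊤ | out ⊤ | prev ⊥ | push {0}
  [3] u=2 | in ⊤ | out ⊤ | prev ⊥ | push {1}
  [4] u=3 | in ⊥ | out 0 | ==
  [5] u=4 | in ⊤ | out + | prev ⊥ | push {2}
  [6] u=0 | in ⊤ | out + | ==
  [7] u=1 | in ⊤ | out ⊤ | ==
  [8] u=2 | in ⊤ | out ⊤ | ==

Converged values:
  [0] +
  [1] ⊤
  [2] ⊤
  [3] 0
  [4] +

⊤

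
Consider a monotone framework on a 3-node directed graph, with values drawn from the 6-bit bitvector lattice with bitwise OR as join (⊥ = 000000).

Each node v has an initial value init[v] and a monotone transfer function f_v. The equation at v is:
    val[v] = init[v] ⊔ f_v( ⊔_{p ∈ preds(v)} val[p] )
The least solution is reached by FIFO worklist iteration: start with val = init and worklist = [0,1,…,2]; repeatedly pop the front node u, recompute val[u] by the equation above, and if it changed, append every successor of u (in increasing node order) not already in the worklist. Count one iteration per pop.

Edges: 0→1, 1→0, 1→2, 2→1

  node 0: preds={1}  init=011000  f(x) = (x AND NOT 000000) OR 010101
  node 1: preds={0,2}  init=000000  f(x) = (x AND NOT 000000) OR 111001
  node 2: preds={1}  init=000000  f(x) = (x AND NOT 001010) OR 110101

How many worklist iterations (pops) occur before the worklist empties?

Trace (5 dequeues):
  [1] u=0 | in 000000 | out 011101 | prev 011000 | push {}
  [2] u=1 | in 011101 | out 111101 | prev 000000 | push {0}
  [3] u=2 | in 111101 | out 110101 | prev 000000 | push {1}
  [4] u=0 | in 111101 | out 111101 | prev 011101 | push {}
  [5] u=1 | in 111101 | out 111101 | ==

Converged values:
  [0] 111101
  [1] 111101
  [2] 110101

5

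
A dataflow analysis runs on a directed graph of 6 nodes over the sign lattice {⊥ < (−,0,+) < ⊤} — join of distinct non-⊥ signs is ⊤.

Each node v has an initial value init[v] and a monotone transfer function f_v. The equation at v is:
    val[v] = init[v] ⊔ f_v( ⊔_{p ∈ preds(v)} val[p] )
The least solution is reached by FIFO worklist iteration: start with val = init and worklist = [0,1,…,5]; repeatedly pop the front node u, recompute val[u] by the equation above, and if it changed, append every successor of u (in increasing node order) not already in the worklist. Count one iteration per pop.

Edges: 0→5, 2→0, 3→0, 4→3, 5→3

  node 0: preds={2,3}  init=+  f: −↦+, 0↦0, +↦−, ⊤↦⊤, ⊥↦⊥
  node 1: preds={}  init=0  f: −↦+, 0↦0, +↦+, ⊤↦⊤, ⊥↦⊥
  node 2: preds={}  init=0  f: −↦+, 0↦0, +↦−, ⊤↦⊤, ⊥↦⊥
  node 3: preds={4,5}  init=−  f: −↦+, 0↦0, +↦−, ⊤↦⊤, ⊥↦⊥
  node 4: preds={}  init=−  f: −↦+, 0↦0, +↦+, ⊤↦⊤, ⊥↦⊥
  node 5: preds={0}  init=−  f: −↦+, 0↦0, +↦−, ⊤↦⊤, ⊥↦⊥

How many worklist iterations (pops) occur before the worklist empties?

8

Trace (8 dequeues):
  [1] u=0 | in ⊤ | out ⊤ | prev + | push {}
  [2] u=1 | in ⊥ | out 0 | ==
  [3] u=2 | in ⊥ | out 0 | ==
  [4] u=3 | in − | out ⊤ | prev − | push {0}
  [5] u=4 | in ⊥ | out − | ==
  [6] u=5 | in ⊤ | out ⊤ | prev − | push {3}
  [7] u=0 | in ⊤ | out ⊤ | ==
  [8] u=3 | in ⊤ | out ⊤ | ==

Converged values:
  [0] ⊤
  [1] 0
  [2] 0
  [3] ⊤
  [4] −
  [5] ⊤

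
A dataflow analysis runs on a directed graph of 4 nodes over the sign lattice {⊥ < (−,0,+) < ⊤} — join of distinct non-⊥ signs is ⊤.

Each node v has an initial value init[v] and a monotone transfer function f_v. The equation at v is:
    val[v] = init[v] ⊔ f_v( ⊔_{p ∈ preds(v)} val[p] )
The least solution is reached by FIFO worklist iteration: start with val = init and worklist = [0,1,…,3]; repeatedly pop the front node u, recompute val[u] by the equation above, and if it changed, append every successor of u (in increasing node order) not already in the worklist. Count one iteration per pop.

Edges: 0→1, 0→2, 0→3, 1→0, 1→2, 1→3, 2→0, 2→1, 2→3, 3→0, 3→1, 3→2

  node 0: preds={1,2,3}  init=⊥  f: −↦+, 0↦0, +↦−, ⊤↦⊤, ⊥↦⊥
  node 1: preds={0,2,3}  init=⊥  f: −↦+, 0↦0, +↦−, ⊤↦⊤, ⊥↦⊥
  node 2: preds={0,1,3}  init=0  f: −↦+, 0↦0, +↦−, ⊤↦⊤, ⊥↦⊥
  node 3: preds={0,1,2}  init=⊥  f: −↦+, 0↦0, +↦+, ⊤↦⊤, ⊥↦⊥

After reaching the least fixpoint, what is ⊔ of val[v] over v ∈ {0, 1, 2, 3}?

0

Trace (7 dequeues):
  [1] u=0 | in 0 | out 0 | prev ⊥ | push {}
  [2] u=1 | in 0 | out 0 | prev ⊥ | push {0}
  [3] u=2 | in 0 | out 0 | ==
  [4] u=3 | in 0 | out 0 | prev ⊥ | push {1,2}
  [5] u=0 | in 0 | out 0 | ==
  [6] u=1 | in 0 | out 0 | ==
  [7] u=2 | in 0 | out 0 | ==

Converged values:
  [0] 0
  [1] 0
  [2] 0
  [3] 0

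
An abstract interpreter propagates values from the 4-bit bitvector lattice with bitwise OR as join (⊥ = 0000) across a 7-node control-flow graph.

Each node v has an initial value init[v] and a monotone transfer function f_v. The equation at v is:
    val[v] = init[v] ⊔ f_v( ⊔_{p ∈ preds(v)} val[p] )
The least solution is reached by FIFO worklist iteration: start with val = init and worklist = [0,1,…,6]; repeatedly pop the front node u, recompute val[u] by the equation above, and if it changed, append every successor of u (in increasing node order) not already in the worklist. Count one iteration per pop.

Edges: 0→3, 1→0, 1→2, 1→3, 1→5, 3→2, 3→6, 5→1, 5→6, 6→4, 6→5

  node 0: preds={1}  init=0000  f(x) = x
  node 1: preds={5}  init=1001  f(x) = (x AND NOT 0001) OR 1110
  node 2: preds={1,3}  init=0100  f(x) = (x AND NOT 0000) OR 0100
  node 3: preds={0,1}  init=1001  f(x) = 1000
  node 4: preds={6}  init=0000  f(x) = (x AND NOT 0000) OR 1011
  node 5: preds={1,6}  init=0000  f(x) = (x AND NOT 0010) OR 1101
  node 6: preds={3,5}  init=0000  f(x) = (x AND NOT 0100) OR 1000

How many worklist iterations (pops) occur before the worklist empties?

12

Iteration log — 12 steps:
  step 1. node 0  ⊔preds=1001  new=1001  old=0000  +wl: 
  step 2. node 1  ⊔preds=0000  new=1111  old=1001  +wl: 0
  step 3. node 2  ⊔preds=1111  new=1111  old=0100  +wl: 
  step 4. node 3  ⊔preds=1111  new=1001  stable
  step 5. node 4  ⊔preds=0000  new=1011  old=0000  +wl: 
  step 6. node 5  ⊔preds=1111  new=1101  old=0000  +wl: 1
  step 7. node 6  ⊔preds=1101  new=1001  old=0000  +wl: 4,5
  step 8. node 0  ⊔preds=1111  new=1111  old=1001  +wl: 3
  step 9. node 1  ⊔preds=1101  new=1111  stable
  step 10. node 4  ⊔preds=1001  new=1011  stable
  step 11. node 5  ⊔preds=1111  new=1101  stable
  step 12. node 3  ⊔preds=1111  new=1001  stable

Least fixpoint reached:
  node 0: 1111
  node 1: 1111
  node 2: 1111
  node 3: 1001
  node 4: 1011
  node 5: 1101
  node 6: 1001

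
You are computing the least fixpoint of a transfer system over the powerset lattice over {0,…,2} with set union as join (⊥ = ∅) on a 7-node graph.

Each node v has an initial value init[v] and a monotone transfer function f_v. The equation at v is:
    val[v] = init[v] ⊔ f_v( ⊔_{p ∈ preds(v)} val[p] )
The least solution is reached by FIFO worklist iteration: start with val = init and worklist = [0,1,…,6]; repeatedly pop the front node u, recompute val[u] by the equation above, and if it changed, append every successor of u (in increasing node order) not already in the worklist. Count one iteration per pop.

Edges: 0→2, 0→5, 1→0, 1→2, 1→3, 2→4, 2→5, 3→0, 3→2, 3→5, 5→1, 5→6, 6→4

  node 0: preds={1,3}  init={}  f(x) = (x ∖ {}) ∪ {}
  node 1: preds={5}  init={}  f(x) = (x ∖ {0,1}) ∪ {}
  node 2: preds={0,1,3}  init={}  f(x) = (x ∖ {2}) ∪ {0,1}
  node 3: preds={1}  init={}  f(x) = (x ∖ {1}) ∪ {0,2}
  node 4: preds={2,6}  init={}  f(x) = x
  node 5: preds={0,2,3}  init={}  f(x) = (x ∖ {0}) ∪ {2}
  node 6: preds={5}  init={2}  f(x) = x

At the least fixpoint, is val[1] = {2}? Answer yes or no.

yes

Worklist (15 pops):
  #1 pop 0: in={} → {} (no change)
  #2 pop 1: in={} → {} (no change)
  #3 pop 2: in={} → {0,1} (was {}); enqueue []
  #4 pop 3: in={} → {0,2} (was {}); enqueue [0,2]
  #5 pop 4: in={0,1,2} → {0,1,2} (was {}); enqueue []
  #6 pop 5: in={0,1,2} → {1,2} (was {}); enqueue [1]
  #7 pop 6: in={1,2} → {1,2} (was {2}); enqueue [4]
  #8 pop 0: in={0,2} → {0,2} (was {}); enqueue [5]
  #9 pop 2: in={0,2} → {0,1} (no change)
  #10 pop 1: in={1,2} → {2} (was {}); enqueue [0,2,3]
  #11 pop 4: in={0,1,2} → {0,1,2} (no change)
  #12 pop 5: in={0,1,2} → {1,2} (no change)
  #13 pop 0: in={0,2} → {0,2} (no change)
  #14 pop 2: in={0,2} → {0,1} (no change)
  #15 pop 3: in={2} → {0,2} (no change)

Fixpoint:
  val[0] = {0,2}
  val[1] = {2}
  val[2] = {0,1}
  val[3] = {0,2}
  val[4] = {0,1,2}
  val[5] = {1,2}
  val[6] = {1,2}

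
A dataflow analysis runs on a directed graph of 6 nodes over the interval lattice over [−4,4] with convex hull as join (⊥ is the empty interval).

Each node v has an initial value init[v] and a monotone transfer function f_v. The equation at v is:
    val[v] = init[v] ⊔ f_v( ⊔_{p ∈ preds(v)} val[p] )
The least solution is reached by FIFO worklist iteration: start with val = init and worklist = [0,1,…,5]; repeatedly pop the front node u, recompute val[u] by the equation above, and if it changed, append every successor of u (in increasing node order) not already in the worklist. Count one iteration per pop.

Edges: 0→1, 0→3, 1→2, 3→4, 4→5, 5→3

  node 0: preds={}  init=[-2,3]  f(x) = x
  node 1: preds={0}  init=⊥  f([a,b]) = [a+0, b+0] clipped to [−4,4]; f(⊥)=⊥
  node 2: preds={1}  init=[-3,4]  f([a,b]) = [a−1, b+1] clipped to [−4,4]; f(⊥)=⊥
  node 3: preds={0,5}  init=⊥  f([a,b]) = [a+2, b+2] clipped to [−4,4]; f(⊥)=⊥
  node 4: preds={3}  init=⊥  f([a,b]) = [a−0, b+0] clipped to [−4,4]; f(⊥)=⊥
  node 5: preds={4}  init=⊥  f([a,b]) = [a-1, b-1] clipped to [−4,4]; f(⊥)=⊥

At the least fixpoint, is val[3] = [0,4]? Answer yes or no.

yes

Worklist (7 pops):
  #1 pop 0: in=⊥ → [-2,3] (no change)
  #2 pop 1: in=[-2,3] → [-2,3] (was ⊥); enqueue []
  #3 pop 2: in=[-2,3] → [-3,4] (no change)
  #4 pop 3: in=[-2,3] → [0,4] (was ⊥); enqueue []
  #5 pop 4: in=[0,4] → [0,4] (was ⊥); enqueue []
  #6 pop 5: in=[0,4] → [-1,3] (was ⊥); enqueue [3]
  #7 pop 3: in=[-2,3] → [0,4] (no change)

Fixpoint:
  val[0] = [-2,3]
  val[1] = [-2,3]
  val[2] = [-3,4]
  val[3] = [0,4]
  val[4] = [0,4]
  val[5] = [-1,3]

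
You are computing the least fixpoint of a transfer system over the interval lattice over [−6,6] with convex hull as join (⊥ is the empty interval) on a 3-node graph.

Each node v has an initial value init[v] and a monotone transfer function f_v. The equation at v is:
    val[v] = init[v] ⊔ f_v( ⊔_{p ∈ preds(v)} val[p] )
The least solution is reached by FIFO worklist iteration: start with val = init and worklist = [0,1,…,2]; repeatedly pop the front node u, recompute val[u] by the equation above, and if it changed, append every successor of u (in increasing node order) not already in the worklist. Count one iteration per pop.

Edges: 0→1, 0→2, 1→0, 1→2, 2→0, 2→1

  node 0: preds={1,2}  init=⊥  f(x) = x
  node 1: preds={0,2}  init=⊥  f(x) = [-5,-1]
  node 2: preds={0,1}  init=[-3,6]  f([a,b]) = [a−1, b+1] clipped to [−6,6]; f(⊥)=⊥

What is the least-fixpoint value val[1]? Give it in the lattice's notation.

Worklist (6 pops):
  #1 pop 0: in=[-3,6] → [-3,6] (was ⊥); enqueue []
  #2 pop 1: in=[-3,6] → [-5,-1] (was ⊥); enqueue [0]
  #3 pop 2: in=[-5,6] → [-6,6] (was [-3,6]); enqueue [1]
  #4 pop 0: in=[-6,6] → [-6,6] (was [-3,6]); enqueue [2]
  #5 pop 1: in=[-6,6] → [-5,-1] (no change)
  #6 pop 2: in=[-6,6] → [-6,6] (no change)

Fixpoint:
  val[0] = [-6,6]
  val[1] = [-5,-1]
  val[2] = [-6,6]

[-5,-1]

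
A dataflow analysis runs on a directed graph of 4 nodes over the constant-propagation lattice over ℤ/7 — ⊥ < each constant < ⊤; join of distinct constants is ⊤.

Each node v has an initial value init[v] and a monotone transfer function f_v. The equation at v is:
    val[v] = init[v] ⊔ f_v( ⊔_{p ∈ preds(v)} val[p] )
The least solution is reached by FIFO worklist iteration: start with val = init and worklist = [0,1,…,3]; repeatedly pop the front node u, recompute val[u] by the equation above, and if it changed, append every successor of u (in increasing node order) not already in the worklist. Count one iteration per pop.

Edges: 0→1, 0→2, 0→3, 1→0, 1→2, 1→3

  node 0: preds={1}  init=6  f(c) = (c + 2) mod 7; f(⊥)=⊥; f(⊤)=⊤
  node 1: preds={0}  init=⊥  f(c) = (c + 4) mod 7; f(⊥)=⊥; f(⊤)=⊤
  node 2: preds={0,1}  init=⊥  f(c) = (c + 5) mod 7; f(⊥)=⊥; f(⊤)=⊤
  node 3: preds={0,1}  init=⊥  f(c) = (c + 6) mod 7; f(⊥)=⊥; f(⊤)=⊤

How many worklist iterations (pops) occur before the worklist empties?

9

Iteration log — 9 steps:
  step 1. node 0  ⊔preds=⊥  new=6  stable
  step 2. node 1  ⊔preds=6  new=3  old=⊥  +wl: 0
  step 3. node 2  ⊔preds=⊤  new=⊤  old=⊥  +wl: 
  step 4. node 3  ⊔preds=⊤  new=⊤  old=⊥  +wl: 
  step 5. node 0  ⊔preds=3  new=⊤  old=6  +wl: 1,2,3
  step 6. node 1  ⊔preds=⊤  new=⊤  old=3  +wl: 0
  step 7. node 2  ⊔preds=⊤  new=⊤  stable
  step 8. node 3  ⊔preds=⊤  new=⊤  stable
  step 9. node 0  ⊔preds=⊤  new=⊤  stable

Least fixpoint reached:
  node 0: ⊤
  node 1: ⊤
  node 2: ⊤
  node 3: ⊤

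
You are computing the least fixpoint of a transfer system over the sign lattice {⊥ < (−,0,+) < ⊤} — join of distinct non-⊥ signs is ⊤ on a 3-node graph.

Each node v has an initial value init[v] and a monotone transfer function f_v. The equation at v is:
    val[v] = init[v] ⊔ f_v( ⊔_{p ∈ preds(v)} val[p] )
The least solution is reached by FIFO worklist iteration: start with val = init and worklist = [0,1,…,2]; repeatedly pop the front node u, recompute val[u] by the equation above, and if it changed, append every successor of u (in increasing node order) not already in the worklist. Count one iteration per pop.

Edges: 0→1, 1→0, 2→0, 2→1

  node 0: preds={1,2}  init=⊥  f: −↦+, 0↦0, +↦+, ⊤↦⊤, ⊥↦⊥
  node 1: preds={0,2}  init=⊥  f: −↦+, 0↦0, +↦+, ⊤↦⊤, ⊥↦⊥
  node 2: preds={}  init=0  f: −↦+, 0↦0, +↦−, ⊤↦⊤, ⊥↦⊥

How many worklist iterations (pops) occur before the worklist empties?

4

Trace (4 dequeues):
  [1] u=0 | in 0 | out 0 | prev ⊥ | push {}
  [2] u=1 | in 0 | out 0 | prev ⊥ | push {0}
  [3] u=2 | in ⊥ | out 0 | ==
  [4] u=0 | in 0 | out 0 | ==

Converged values:
  [0] 0
  [1] 0
  [2] 0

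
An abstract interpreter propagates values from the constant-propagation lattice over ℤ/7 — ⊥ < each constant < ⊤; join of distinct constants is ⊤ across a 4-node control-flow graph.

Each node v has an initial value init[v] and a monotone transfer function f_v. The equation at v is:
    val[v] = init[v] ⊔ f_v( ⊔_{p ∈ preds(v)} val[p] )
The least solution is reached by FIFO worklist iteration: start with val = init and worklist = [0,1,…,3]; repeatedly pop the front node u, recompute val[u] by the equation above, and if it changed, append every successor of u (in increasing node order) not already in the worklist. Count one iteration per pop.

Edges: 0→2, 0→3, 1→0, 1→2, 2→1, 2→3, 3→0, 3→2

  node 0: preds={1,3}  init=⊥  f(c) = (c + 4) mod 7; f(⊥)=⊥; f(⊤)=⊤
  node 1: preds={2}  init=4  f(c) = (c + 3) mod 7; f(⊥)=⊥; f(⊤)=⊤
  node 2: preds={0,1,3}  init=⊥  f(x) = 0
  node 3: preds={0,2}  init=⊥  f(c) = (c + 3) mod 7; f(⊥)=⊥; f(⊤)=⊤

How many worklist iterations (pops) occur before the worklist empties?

8

Trace (8 dequeues):
  [1] u=0 | in 4 | out 1 | prev ⊥ | push {}
  [2] u=1 | in ⊥ | out 4 | ==
  [3] u=2 | in ⊤ | out 0 | prev ⊥ | push {1}
  [4] u=3 | in ⊤ | out ⊤ | prev ⊥ | push {0,2}
  [5] u=1 | in 0 | out ⊤ | prev 4 | push {}
  [6] u=0 | in ⊤ | out ⊤ | prev 1 | push {3}
  [7] u=2 | in ⊤ | out 0 | ==
  [8] u=3 | in ⊤ | out ⊤ | ==

Converged values:
  [0] ⊤
  [1] ⊤
  [2] 0
  [3] ⊤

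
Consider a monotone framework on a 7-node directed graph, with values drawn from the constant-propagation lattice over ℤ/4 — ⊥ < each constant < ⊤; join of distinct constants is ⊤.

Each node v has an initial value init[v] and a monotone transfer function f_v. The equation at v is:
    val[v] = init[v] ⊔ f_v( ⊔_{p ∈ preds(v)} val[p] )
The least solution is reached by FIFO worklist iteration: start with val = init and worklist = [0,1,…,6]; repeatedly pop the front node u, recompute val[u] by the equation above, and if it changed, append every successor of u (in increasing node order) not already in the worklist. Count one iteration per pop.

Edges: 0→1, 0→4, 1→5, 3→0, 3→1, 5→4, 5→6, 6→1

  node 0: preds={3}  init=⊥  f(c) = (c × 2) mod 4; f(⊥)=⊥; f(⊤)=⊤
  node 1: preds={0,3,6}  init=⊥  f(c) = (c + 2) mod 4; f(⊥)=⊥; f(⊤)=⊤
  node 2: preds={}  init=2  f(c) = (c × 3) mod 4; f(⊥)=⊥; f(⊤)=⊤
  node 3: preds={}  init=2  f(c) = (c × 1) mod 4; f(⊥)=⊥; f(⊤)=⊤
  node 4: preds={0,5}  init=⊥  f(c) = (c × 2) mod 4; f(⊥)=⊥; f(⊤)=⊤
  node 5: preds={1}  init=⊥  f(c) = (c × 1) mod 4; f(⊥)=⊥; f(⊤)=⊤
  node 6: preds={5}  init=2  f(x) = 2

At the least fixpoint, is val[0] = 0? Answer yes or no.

Iteration log — 8 steps:
  step 1. node 0  ⊔preds=2  new=0  old=⊥  +wl: 
  step 2. node 1  ⊔preds=⊤  new=⊤  old=⊥  +wl: 
  step 3. node 2  ⊔preds=⊥  new=2  stable
  step 4. node 3  ⊔preds=⊥  new=2  stable
  step 5. node 4  ⊔preds=0  new=0  old=⊥  +wl: 
  step 6. node 5  ⊔preds=⊤  new=⊤  old=⊥  +wl: 4
  step 7. node 6  ⊔preds=⊤  new=2  stable
  step 8. node 4  ⊔preds=⊤  new=⊤  old=0  +wl: 

Least fixpoint reached:
  node 0: 0
  node 1: ⊤
  node 2: 2
  node 3: 2
  node 4: ⊤
  node 5: ⊤
  node 6: 2

yes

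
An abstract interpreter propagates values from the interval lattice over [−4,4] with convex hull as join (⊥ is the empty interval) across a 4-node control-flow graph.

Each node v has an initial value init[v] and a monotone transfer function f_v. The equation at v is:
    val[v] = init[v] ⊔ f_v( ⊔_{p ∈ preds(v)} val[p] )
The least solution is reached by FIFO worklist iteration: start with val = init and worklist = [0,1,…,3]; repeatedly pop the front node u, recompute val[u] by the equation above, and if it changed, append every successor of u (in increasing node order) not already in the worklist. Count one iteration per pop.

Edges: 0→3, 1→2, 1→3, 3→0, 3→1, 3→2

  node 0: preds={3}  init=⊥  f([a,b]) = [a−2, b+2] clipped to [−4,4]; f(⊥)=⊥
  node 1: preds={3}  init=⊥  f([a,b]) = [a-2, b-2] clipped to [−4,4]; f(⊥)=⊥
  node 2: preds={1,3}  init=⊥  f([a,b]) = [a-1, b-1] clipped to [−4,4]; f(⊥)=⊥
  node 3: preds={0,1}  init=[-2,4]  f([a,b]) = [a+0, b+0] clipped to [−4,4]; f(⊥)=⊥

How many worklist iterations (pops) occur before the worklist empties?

7

Trace (7 dequeues):
  [1] u=0 | in [-2,4] | out [-4,4] | prev ⊥ | push {}
  [2] u=1 | in [-2,4] | out [-4,2] | prev ⊥ | push {}
  [3] u=2 | in [-4,4] | out [-4,3] | prev ⊥ | push {}
  [4] u=3 | in [-4,4] | out [-4,4] | prev [-2,4] | push {0,1,2}
  [5] u=0 | in [-4,4] | out [-4,4] | ==
  [6] u=1 | in [-4,4] | out [-4,2] | ==
  [7] u=2 | in [-4,4] | out [-4,3] | ==

Converged values:
  [0] [-4,4]
  [1] [-4,2]
  [2] [-4,3]
  [3] [-4,4]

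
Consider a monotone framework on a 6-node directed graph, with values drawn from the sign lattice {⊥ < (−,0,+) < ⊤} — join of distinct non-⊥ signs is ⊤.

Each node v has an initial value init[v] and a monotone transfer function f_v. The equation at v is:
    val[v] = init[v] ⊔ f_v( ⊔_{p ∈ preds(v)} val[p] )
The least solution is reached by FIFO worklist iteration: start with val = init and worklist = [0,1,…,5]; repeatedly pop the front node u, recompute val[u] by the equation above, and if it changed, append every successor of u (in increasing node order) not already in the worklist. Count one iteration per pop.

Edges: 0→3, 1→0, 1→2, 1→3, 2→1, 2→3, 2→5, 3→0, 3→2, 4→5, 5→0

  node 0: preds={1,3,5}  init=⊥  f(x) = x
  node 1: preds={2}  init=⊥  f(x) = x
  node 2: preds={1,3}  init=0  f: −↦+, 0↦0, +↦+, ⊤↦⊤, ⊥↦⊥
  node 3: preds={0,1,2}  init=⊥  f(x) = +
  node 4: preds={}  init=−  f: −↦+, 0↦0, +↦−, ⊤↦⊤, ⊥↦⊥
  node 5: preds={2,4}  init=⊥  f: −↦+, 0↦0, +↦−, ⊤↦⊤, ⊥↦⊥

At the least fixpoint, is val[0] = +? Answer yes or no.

Worklist (14 pops):
  #1 pop 0: in=⊥ → ⊥ (no change)
  #2 pop 1: in=0 → 0 (was ⊥); enqueue [0]
  #3 pop 2: in=0 → 0 (no change)
  #4 pop 3: in=0 → + (was ⊥); enqueue [2]
  #5 pop 4: in=⊥ → − (no change)
  #6 pop 5: in=⊤ → ⊤ (was ⊥); enqueue []
  #7 pop 0: in=⊤ → ⊤ (was ⊥); enqueue [3]
  #8 pop 2: in=⊤ → ⊤ (was 0); enqueue [1,5]
  #9 pop 3: in=⊤ → + (no change)
  #10 pop 1: in=⊤ → ⊤ (was 0); enqueue [0,2,3]
  #11 pop 5: in=⊤ → ⊤ (no change)
  #12 pop 0: in=⊤ → ⊤ (no change)
  #13 pop 2: in=⊤ → ⊤ (no change)
  #14 pop 3: in=⊤ → + (no change)

Fixpoint:
  val[0] = ⊤
  val[1] = ⊤
  val[2] = ⊤
  val[3] = +
  val[4] = −
  val[5] = ⊤

no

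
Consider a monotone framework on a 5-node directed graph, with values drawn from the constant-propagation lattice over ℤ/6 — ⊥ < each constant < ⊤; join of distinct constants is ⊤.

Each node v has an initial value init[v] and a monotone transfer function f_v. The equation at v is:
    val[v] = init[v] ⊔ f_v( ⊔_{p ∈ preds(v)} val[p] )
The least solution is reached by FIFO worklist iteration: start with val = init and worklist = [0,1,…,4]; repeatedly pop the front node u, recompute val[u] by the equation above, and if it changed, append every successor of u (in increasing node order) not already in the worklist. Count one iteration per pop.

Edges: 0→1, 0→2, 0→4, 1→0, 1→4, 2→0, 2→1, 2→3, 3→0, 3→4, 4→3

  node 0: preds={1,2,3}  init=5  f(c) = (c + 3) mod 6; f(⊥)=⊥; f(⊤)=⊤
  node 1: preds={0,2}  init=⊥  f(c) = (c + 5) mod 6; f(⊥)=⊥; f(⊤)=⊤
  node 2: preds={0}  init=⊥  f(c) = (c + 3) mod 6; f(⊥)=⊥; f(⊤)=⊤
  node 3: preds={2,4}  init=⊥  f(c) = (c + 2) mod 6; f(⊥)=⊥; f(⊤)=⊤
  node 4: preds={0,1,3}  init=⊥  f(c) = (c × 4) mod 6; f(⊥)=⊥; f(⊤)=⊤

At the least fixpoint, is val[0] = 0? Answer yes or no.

Trace (13 dequeues):
  [1] u=0 | in ⊥ | out 5 | ==
  [2] u=1 | in 5 | out 4 | prev ⊥ | push {0}
  [3] u=2 | in 5 | out 2 | prev ⊥ | push {1}
  [4] u=3 | in 2 | out 4 | prev ⊥ | push {}
  [5] u=4 | in ⊤ | out ⊤ | prev ⊥ | push {3}
  [6] u=0 | in ⊤ | out ⊤ | prev 5 | push {2,4}
  [7] u=1 | in ⊤ | out ⊤ | prev 4 | push {0}
  [8] u=3 | in ⊤ | out ⊤ | prev 4 | push {}
  [9] u=2 | in ⊤ | out ⊤ | prev 2 | push {1,3}
  [10] u=4 | in ⊤ | out ⊤ | ==
  [11] u=0 | in ⊤ | out ⊤ | ==
  [12] u=1 | in ⊤ | out ⊤ | ==
  [13] u=3 | in ⊤ | out ⊤ | ==

Converged values:
  [0] ⊤
  [1] ⊤
  [2] ⊤
  [3] ⊤
  [4] ⊤

no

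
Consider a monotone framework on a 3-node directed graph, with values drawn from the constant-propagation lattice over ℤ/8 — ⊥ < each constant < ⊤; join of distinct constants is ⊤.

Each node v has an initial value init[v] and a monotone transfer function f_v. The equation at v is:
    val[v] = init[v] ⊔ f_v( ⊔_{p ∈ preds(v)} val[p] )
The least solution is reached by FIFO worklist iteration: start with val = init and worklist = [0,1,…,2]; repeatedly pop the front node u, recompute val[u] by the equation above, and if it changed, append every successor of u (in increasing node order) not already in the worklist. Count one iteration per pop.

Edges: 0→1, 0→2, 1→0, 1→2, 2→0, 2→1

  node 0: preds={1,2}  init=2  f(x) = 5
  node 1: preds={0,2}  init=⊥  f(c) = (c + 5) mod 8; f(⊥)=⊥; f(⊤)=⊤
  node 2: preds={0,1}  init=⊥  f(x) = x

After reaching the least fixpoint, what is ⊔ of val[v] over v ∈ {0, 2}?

⊤

Iteration log — 5 steps:
  step 1. node 0  ⊔preds=⊥  new=⊤  old=2  +wl: 
  step 2. node 1  ⊔preds=⊤  new=⊤  old=⊥  +wl: 0
  step 3. node 2  ⊔preds=⊤  new=⊤  old=⊥  +wl: 1
  step 4. node 0  ⊔preds=⊤  new=⊤  stable
  step 5. node 1  ⊔preds=⊤  new=⊤  stable

Least fixpoint reached:
  node 0: ⊤
  node 1: ⊤
  node 2: ⊤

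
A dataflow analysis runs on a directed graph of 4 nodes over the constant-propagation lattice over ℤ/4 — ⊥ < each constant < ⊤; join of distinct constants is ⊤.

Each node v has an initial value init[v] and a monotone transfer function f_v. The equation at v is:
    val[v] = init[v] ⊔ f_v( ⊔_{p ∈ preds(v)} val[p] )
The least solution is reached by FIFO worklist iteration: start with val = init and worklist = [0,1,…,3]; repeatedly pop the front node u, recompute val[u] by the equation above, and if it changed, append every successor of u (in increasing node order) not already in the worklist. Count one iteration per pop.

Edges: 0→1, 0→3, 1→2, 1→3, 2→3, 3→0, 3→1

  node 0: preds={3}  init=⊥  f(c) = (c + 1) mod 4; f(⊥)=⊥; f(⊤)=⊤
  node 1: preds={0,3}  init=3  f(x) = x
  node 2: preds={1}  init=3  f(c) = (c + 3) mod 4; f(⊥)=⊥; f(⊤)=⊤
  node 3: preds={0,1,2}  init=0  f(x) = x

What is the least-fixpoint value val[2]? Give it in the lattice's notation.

Trace (7 dequeues):
  [1] u=0 | in 0 | out 1 | prev ⊥ | push {}
  [2] u=1 | in ⊤ | out ⊤ | prev 3 | push {}
  [3] u=2 | in ⊤ | out ⊤ | prev 3 | push {}
  [4] u=3 | in ⊤ | out ⊤ | prev 0 | push {0,1}
  [5] u=0 | in ⊤ | out ⊤ | prev 1 | push {3}
  [6] u=1 | in ⊤ | out ⊤ | ==
  [7] u=3 | in ⊤ | out ⊤ | ==

Converged values:
  [0] ⊤
  [1] ⊤
  [2] ⊤
  [3] ⊤

⊤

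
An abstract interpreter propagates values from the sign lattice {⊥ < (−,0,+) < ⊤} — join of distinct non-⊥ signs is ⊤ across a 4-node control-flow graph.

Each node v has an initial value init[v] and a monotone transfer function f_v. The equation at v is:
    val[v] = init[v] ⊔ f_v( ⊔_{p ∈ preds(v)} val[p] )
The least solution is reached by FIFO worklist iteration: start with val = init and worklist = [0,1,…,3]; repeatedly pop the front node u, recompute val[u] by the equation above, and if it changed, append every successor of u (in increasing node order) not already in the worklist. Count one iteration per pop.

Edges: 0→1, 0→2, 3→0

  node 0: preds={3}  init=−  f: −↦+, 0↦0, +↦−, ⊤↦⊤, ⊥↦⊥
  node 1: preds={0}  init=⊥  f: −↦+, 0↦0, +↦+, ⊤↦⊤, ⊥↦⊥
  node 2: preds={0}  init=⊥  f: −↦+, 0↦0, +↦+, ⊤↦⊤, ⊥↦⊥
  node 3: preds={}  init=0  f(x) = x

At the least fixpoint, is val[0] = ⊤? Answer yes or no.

yes

Worklist (4 pops):
  #1 pop 0: in=0 → ⊤ (was −); enqueue []
  #2 pop 1: in=⊤ → ⊤ (was ⊥); enqueue []
  #3 pop 2: in=⊤ → ⊤ (was ⊥); enqueue []
  #4 pop 3: in=⊥ → 0 (no change)

Fixpoint:
  val[0] = ⊤
  val[1] = ⊤
  val[2] = ⊤
  val[3] = 0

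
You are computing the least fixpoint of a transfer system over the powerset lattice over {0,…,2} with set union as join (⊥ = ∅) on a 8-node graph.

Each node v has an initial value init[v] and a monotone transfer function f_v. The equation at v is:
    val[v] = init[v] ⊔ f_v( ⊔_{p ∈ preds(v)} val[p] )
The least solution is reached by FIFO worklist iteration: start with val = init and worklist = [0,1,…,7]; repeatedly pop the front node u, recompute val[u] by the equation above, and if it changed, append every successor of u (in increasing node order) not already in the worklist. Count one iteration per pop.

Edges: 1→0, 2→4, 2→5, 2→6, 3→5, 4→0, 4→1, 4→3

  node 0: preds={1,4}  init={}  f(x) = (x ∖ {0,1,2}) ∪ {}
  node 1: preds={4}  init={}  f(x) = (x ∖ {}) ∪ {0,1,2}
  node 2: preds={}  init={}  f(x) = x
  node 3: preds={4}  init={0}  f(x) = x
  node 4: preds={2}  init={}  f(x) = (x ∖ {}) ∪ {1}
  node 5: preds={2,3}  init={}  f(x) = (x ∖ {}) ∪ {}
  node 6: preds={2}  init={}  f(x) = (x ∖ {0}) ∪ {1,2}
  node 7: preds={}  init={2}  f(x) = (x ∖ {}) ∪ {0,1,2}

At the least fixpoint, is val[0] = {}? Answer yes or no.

Iteration log — 12 steps:
  step 1. node 0  ⊔preds={}  new={}  stable
  step 2. node 1  ⊔preds={}  new={0,1,2}  old={}  +wl: 0
  step 3. node 2  ⊔preds={}  new={}  stable
  step 4. node 3  ⊔preds={}  new={0}  stable
  step 5. node 4  ⊔preds={}  new={1}  old={}  +wl: 1,3
  step 6. node 5  ⊔preds={0}  new={0}  old={}  +wl: 
  step 7. node 6  ⊔preds={}  new={1,2}  old={}  +wl: 
  step 8. node 7  ⊔preds={}  new={0,1,2}  old={2}  +wl: 
  step 9. node 0  ⊔preds={0,1,2}  new={}  stable
  step 10. node 1  ⊔preds={1}  new={0,1,2}  stable
  step 11. node 3  ⊔preds={1}  new={0,1}  old={0}  +wl: 5
  step 12. node 5  ⊔preds={0,1}  new={0,1}  old={0}  +wl: 

Least fixpoint reached:
  node 0: {}
  node 1: {0,1,2}
  node 2: {}
  node 3: {0,1}
  node 4: {1}
  node 5: {0,1}
  node 6: {1,2}
  node 7: {0,1,2}

yes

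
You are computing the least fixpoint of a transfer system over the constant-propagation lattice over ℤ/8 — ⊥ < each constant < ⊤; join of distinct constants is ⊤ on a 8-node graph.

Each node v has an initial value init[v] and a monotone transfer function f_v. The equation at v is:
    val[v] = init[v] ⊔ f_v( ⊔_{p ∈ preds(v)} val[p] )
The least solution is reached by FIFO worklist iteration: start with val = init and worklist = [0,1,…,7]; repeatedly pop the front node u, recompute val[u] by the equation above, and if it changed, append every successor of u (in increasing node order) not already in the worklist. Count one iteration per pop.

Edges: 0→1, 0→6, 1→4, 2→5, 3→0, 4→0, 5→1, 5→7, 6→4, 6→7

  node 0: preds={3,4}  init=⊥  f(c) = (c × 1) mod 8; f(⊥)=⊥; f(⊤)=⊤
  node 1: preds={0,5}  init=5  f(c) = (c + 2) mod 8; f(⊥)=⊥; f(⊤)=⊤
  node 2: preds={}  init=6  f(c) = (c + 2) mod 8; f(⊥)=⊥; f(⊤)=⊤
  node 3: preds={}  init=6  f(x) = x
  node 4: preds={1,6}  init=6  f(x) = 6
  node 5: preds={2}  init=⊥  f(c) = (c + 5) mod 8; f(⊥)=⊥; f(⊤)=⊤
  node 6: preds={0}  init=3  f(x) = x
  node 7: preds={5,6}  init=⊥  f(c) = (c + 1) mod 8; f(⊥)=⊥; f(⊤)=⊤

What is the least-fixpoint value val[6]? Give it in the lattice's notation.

⊤

Trace (10 dequeues):
  [1] u=0 | in 6 | out 6 | prev ⊥ | push {}
  [2] u=1 | in 6 | out ⊤ | prev 5 | push {}
  [3] u=2 | in ⊥ | out 6 | ==
  [4] u=3 | in ⊥ | out 6 | ==
  [5] u=4 | in ⊤ | out 6 | ==
  [6] u=5 | in 6 | out 3 | prev ⊥ | push {1}
  [7] u=6 | in 6 | out ⊤ | prev 3 | push {4}
  [8] u=7 | in ⊤ | out ⊤ | prev ⊥ | push {}
  [9] u=1 | in ⊤ | out ⊤ | ==
  [10] u=4 | in ⊤ | out 6 | ==

Converged values:
  [0] 6
  [1] ⊤
  [2] 6
  [3] 6
  [4] 6
  [5] 3
  [6] ⊤
  [7] ⊤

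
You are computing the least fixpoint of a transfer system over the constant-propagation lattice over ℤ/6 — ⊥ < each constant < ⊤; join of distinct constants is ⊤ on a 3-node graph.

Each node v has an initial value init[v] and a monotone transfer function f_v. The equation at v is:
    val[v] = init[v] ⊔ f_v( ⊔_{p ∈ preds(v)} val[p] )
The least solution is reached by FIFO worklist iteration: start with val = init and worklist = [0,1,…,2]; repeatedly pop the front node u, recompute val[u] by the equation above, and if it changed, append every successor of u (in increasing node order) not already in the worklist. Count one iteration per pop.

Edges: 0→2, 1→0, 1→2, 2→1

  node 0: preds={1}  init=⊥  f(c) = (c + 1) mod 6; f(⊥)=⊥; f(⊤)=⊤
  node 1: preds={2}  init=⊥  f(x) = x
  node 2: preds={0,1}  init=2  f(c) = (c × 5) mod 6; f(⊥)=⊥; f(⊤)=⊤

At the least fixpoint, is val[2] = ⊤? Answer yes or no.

yes

Trace (8 dequeues):
  [1] u=0 | in ⊥ | out ⊥ | ==
  [2] u=1 | in 2 | out 2 | prev ⊥ | push {0}
  [3] u=2 | in 2 | out ⊤ | prev 2 | push {1}
  [4] u=0 | in 2 | out 3 | prev ⊥ | push {2}
  [5] u=1 | in ⊤ | out ⊤ | prev 2 | push {0}
  [6] u=2 | in ⊤ | out ⊤ | ==
  [7] u=0 | in ⊤ | out ⊤ | prev 3 | push {2}
  [8] u=2 | in ⊤ | out ⊤ | ==

Converged values:
  [0] ⊤
  [1] ⊤
  [2] ⊤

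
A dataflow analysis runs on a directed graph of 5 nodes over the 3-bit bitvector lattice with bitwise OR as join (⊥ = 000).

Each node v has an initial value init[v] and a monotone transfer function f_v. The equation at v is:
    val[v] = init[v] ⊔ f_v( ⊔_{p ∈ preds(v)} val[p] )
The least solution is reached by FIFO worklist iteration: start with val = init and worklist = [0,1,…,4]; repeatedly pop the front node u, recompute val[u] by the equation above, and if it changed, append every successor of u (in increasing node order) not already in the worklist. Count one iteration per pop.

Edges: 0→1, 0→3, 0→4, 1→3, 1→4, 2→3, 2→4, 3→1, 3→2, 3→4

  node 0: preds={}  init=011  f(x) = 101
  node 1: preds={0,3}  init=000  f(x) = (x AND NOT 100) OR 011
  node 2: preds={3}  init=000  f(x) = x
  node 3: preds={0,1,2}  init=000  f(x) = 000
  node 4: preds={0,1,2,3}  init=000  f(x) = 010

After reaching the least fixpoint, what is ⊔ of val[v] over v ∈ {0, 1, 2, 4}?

111

Worklist (5 pops):
  #1 pop 0: in=000 → 111 (was 011); enqueue []
  #2 pop 1: in=111 → 011 (was 000); enqueue []
  #3 pop 2: in=000 → 000 (no change)
  #4 pop 3: in=111 → 000 (no change)
  #5 pop 4: in=111 → 010 (was 000); enqueue []

Fixpoint:
  val[0] = 111
  val[1] = 011
  val[2] = 000
  val[3] = 000
  val[4] = 010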